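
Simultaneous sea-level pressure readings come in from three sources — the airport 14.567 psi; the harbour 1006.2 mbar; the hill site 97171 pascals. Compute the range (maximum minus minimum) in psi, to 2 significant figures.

the harbour: 1006.2 mb = 14.5937 psi.
the hill site: 97171 Pa = 14.0935 psi.
Spread: 14.5937 − 14.0935 = 0.50 psi.

0.50 psi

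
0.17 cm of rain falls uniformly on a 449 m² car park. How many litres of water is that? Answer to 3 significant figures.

Depth: 0.17 cm × 10 = 1.7 mm.
1 mm over 1 m² is 1 L, so volume = 1.7 × 449 = 763.3 L ≈ 763 L.

763 litres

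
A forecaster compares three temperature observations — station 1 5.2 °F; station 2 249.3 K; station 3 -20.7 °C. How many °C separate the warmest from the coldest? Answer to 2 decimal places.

8.96 °C

station 1: 5.2 °F = -14.889 °C.
station 2: 249.3 K = -23.850 °C.
Spread: (-14.889) − (-23.850) = 8.961 °C.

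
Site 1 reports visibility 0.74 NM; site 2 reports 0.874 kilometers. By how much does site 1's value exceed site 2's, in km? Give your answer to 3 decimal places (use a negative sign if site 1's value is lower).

site 1: 0.74 nmi = 1.37048 km.
Difference: 1.37048 − 0.87400 = 0.496 km.

0.496 km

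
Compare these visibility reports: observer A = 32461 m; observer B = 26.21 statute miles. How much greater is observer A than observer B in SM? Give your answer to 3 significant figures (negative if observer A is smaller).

-6.04 SM

observer A: 32461 m = 20.1703 SM.
Difference: 20.1703 − 26.2100 = -6.04 SM.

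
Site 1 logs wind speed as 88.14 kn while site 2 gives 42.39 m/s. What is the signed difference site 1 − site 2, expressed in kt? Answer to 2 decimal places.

5.74 kt

site 2: 42.39 m/s = 82.3996 kt.
Difference: 88.1400 − 82.3996 = 5.74 kt.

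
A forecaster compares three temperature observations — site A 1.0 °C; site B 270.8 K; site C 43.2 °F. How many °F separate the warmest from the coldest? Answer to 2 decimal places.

15.43 °F

site B: 270.8 K = -2.350 °C.
site C: 43.2 °F = 6.222 °C.
Spread: 6.222 − (-2.350) = 8.572 °C = 15.43 °F.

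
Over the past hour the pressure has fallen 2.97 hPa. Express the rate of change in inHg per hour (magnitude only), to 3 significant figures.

0.0877 inHg per hour

2.97 hPa / 1 h × 0.02953 inHg/hPa = 0.0877 inHg/h.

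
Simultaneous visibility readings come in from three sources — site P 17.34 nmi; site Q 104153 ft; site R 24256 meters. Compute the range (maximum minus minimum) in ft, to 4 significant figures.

site P: 17.34 nmi = 105359.84 ft.
site R: 24256 m = 79580.05 ft.
Spread: 105359.84 − 79580.05 = 25780 ft.

25780 ft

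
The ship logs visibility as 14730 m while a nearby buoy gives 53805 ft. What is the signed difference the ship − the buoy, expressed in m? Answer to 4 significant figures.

-1670 m

the buoy: 53805 ft = 16399.76 m.
Difference: 14730.00 − 16399.76 = -1670 m.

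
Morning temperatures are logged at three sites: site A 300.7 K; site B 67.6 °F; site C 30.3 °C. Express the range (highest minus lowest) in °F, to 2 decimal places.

site A: 300.7 K = 27.550 °C.
site B: 67.6 °F = 19.778 °C.
Spread: 30.300 − 19.778 = 10.522 °C = 18.94 °F.

18.94 °F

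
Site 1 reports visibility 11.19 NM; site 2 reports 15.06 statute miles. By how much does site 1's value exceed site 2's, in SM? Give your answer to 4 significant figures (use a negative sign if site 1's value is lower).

site 1: 11.19 nmi = 12.87722 SM.
Difference: 12.87722 − 15.06000 = -2.183 SM.

-2.183 SM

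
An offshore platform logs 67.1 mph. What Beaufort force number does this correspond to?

67.1 mph = 30.0 m/s, which is Beaufort 11 (violent storm, 28.5–32.6 m/s).

Beaufort force 11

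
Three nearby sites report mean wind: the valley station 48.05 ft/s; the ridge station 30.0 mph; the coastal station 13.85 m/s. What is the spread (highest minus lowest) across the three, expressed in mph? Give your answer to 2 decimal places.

2.76 mph

the valley station: 48.05 ft/s = 32.7614 mph.
the coastal station: 13.85 m/s = 30.9816 mph.
Spread: 32.7614 − 30.0000 = 2.76 mph.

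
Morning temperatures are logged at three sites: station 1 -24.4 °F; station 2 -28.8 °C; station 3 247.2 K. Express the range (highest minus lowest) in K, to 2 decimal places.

station 1: -24.4 °F = -31.333 °C.
station 3: 247.2 K = -25.950 °C.
Spread: (-25.950) − (-31.333) = 5.383 °C.

5.38 K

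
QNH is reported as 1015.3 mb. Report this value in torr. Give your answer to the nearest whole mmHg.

762 mmHg

1 mb = 0.750062 mmHg, so 1015.3 × 0.750062 = 762 mmHg.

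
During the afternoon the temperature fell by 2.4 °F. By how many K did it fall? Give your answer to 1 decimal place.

1.3 K

Converting a difference, only the 9/5 scale factor applies: ΔK = 2.4 × 0.5556 = 1.3 K.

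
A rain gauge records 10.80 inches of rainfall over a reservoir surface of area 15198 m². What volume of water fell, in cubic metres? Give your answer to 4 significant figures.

Depth: 10.80 in × 25.4 = 274.32 mm.
1 mm over 1 m² is 1 L, so volume = 274.32 × 15198 = 4169115.4 L = 4169 m³.

4169 cubic metres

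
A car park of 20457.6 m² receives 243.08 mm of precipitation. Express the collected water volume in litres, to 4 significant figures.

4973000 litres

1 mm over 1 m² is 1 L, so volume = 243.08 × 20457.6 = 4972833.4 L ≈ 4973000 L.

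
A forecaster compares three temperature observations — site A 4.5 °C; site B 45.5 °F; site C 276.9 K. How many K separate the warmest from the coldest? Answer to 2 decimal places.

3.75 K

site B: 45.5 °F = 7.500 °C.
site C: 276.9 K = 3.750 °C.
Spread: 7.500 − 3.750 = 3.750 °C.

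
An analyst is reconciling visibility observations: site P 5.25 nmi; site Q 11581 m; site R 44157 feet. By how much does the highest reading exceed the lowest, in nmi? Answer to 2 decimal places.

site Q: 11581 m = 6.2532 nmi.
site R: 44157 ft = 7.2673 nmi.
Spread: 7.2673 − 5.2500 = 2.02 nmi.

2.02 nmi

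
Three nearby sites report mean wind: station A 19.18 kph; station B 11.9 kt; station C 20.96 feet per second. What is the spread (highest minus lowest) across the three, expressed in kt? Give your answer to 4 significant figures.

station A: 19.18 km/h = 10.35637 kt.
station C: 20.96 ft/s = 12.41846 kt.
Spread: 12.41846 − 10.35637 = 2.062 kt.

2.062 kt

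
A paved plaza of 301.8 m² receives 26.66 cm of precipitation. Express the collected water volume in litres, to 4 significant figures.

80460 litres

Depth: 26.66 cm × 10 = 266.6 mm.
1 mm over 1 m² is 1 L, so volume = 266.6 × 301.8 = 80459.88 L ≈ 80460 L.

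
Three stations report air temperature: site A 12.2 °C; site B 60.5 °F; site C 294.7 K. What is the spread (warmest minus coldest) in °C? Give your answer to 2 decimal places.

site B: 60.5 °F = 15.833 °C.
site C: 294.7 K = 21.550 °C.
Spread: 21.550 − 12.200 = 9.350 °C.

9.35 °C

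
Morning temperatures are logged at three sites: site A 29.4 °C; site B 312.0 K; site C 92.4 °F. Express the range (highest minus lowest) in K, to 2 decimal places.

9.45 K

site B: 312.0 K = 38.850 °C.
site C: 92.4 °F = 33.556 °C.
Spread: 38.850 − 29.400 = 9.450 °C.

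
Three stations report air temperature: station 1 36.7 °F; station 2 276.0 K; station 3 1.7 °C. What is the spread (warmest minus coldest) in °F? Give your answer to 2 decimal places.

2.07 °F

station 1: 36.7 °F = 2.611 °C.
station 2: 276.0 K = 2.850 °C.
Spread: 2.850 − 1.700 = 1.150 °C = 2.07 °F.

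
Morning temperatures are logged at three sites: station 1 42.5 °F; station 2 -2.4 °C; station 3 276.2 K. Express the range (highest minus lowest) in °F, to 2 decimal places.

14.82 °F

station 1: 42.5 °F = 5.833 °C.
station 3: 276.2 K = 3.050 °C.
Spread: 5.833 − (-2.400) = 8.233 °C = 14.82 °F.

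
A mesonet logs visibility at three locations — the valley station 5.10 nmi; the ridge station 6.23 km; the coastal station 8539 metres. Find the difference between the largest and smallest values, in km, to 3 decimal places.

3.215 km

the valley station: 5.10 nmi = 9.44520 km.
the coastal station: 8539 m = 8.53900 km.
Spread: 9.44520 − 6.23000 = 3.215 km.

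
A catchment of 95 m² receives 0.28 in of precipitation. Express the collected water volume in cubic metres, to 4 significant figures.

0.6756 cubic metres

Depth: 0.28 in × 25.4 = 7.112 mm.
1 mm over 1 m² is 1 L, so volume = 7.112 × 95 = 675.64 L = 0.6756 m³.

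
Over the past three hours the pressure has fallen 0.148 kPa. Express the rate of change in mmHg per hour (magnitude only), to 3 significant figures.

0.370 mmHg per hour

0.148 kPa / 3 h × 7.50062 mmHg/kPa = 0.370 mmHg/h.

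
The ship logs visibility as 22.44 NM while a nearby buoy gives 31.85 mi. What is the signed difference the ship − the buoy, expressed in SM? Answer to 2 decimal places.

the ship: 22.44 nmi = 25.8235 SM.
Difference: 25.8235 − 31.8500 = -6.03 SM.

-6.03 SM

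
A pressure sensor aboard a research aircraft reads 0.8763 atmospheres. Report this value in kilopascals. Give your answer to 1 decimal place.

88.8 kPa

1 atm = 101.325 kPa, so 0.8763 × 101.325 = 88.8 kPa.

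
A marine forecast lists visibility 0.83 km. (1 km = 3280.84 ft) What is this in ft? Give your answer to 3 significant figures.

1 km = 3280.84 ft, so 0.83 × 3280.84 = 2720 ft.

2720 ft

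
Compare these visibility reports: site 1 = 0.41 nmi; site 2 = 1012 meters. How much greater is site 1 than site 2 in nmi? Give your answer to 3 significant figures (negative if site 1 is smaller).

site 2: 1012 m = 0.54644 nmi.
Difference: 0.41000 − 0.54644 = -0.136 nmi.

-0.136 nmi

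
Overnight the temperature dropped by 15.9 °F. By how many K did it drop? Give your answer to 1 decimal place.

For a temperature change the 32° offset cancels: ΔK = 15.9 × 0.5556 = 8.8 K.

8.8 K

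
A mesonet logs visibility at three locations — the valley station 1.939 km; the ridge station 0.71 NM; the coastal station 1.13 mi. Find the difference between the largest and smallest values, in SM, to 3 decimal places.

the valley station: 1.939 km = 1.20484 SM.
the ridge station: 0.71 nmi = 0.81705 SM.
Spread: 1.20484 − 0.81705 = 0.388 SM.

0.388 SM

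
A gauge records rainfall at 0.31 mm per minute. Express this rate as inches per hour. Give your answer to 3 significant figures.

0.732 in/hour

0.31 mm/minute × 0.0393701 in/mm × 60 minute/hour = 0.732 in/hour.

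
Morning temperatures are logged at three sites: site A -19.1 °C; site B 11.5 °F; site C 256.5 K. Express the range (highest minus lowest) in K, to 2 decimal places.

7.71 K

site B: 11.5 °F = -11.389 °C.
site C: 256.5 K = -16.650 °C.
Spread: (-11.389) − (-19.100) = 7.711 °C.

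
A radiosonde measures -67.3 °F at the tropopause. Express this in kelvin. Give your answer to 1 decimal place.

First to °C: -55.17 °C.
Then to K: 218.0 K.

218.0 K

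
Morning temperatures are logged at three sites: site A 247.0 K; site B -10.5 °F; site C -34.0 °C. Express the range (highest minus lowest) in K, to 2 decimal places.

site A: 247.0 K = -26.150 °C.
site B: -10.5 °F = -23.611 °C.
Spread: (-23.611) − (-34.000) = 10.389 °C.

10.39 K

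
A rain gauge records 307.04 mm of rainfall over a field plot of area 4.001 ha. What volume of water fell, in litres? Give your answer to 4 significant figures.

12280000 litres

Area: 4.001 ha = 40010 m².
1 mm over 1 m² is 1 L, so volume = 307.04 × 40010 = 12284670 L ≈ 12280000 L.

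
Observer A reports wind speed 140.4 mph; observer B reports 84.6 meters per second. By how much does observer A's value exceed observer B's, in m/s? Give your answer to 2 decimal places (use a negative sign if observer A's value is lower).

observer A: 140.4 mph = 62.7644 m/s.
Difference: 62.7644 − 84.6000 = -21.84 m/s.

-21.84 m/s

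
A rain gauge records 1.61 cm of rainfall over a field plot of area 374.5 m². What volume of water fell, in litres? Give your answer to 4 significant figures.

6029 litres

Depth: 1.61 cm × 10 = 16.1 mm.
1 mm over 1 m² is 1 L, so volume = 16.1 × 374.5 = 6029.45 L ≈ 6029 L.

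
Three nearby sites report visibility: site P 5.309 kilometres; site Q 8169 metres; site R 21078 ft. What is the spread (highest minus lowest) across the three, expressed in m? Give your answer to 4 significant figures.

site P: 5.309 km = 5309.00 m.
site R: 21078 ft = 6424.57 m.
Spread: 8169.00 − 5309.00 = 2860 m.

2860 m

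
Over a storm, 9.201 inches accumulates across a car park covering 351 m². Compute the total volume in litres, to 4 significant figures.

82030 litres

Depth: 9.201 in × 25.4 = 233.7054 mm.
1 mm over 1 m² is 1 L, so volume = 233.7054 × 351 = 82030.595 L ≈ 82030 L.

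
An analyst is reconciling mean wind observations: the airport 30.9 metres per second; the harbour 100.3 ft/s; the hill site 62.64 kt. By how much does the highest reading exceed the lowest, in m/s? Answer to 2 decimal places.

the harbour: 100.3 ft/s = 30.5714 m/s.
the hill site: 62.64 kt = 32.2248 m/s.
Spread: 32.2248 − 30.5714 = 1.65 m/s.

1.65 m/s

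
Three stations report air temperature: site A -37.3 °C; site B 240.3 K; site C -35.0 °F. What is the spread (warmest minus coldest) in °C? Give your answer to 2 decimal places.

site B: 240.3 K = -32.850 °C.
site C: -35.0 °F = -37.222 °C.
Spread: (-32.850) − (-37.300) = 4.450 °C.

4.45 °C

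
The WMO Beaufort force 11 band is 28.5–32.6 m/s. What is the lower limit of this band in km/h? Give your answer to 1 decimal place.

28.5–32.6 m/s × 3.6 = 102.6–117.4 km/h.

102.6 km/h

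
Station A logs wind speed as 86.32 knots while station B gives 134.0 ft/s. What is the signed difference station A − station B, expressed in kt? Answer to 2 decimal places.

station B: 134.0 ft/s = 79.3928 kt.
Difference: 86.3200 − 79.3928 = 6.93 kt.

6.93 kt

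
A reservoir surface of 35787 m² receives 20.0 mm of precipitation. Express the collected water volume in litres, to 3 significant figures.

716000 litres

1 mm over 1 m² is 1 L, so volume = 20 × 35787 = 715740 L ≈ 716000 L.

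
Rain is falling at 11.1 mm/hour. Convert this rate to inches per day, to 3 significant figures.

11.1 mm/hour × 0.0393701 in/mm × 24 hour/day = 10.5 in/day.

10.5 in/day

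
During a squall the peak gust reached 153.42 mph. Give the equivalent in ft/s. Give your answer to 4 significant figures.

1 mph = 1.46667 ft/s, so 153.42 × 1.46667 = 225.0 ft/s.

225.0 ft/s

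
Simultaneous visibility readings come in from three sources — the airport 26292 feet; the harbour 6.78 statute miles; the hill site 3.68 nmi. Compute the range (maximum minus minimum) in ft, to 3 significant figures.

the harbour: 6.78 SM = 35798.40 ft.
the hill site: 3.68 nmi = 22360.10 ft.
Spread: 35798.40 − 22360.10 = 13400 ft.

13400 ft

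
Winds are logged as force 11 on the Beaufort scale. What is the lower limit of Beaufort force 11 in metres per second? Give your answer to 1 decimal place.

Beaufort 11 (violent storm) spans 28.5–32.6 m/s.

28.5 m/s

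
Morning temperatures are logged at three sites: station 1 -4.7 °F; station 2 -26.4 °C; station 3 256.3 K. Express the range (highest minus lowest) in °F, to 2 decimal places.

station 1: -4.7 °F = -20.389 °C.
station 3: 256.3 K = -16.850 °C.
Spread: (-16.850) − (-26.400) = 9.550 °C = 17.19 °F.

17.19 °F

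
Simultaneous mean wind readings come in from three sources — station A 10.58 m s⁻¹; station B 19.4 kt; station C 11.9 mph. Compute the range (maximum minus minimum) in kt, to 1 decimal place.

station A: 10.58 m/s = 20.566 kt.
station C: 11.9 mph = 10.341 kt.
Spread: 20.566 − 10.341 = 10.2 kt.

10.2 kt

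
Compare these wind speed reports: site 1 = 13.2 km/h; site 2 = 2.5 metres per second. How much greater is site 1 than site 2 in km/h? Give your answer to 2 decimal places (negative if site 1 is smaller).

site 2: 2.5 m/s = 9.0000 km/h.
Difference: 13.2000 − 9.0000 = 4.20 km/h.

4.20 km/h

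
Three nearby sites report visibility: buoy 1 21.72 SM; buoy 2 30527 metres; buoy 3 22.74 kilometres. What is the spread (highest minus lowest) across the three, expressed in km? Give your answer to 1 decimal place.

12.2 km

buoy 1: 21.72 SM = 34.955 km.
buoy 2: 30527 m = 30.527 km.
Spread: 34.955 − 22.740 = 12.2 km.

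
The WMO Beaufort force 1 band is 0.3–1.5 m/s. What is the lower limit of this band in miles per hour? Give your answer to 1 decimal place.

0.3–1.5 m/s × 2.237 = 0.7–3.4 mph.

0.7 mph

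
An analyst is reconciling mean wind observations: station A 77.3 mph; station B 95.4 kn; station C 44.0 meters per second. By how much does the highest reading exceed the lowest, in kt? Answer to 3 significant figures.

28.2 kt

station A: 77.3 mph = 67.172 kt.
station C: 44.0 m/s = 85.529 kt.
Spread: 95.400 − 67.172 = 28.2 kt.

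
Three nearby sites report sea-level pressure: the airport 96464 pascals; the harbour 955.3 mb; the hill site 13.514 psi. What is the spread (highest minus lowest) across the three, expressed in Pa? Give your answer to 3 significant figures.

3290 Pa

the harbour: 955.3 mb = 95530.00 Pa.
the hill site: 13.514 psi = 93175.75 Pa.
Spread: 96464.00 − 93175.75 = 3290 Pa.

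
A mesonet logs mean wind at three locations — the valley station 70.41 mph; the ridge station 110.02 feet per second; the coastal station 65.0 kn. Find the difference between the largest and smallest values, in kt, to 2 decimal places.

the valley station: 70.41 mph = 61.1846 kt.
the ridge station: 110.02 ft/s = 65.1851 kt.
Spread: 65.1851 − 61.1846 = 4.00 kt.

4.00 kt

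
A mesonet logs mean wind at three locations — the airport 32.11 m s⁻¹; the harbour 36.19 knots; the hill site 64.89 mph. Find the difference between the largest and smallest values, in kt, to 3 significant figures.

26.2 kt

the airport: 32.11 m/s = 62.417 kt.
the hill site: 64.89 mph = 56.388 kt.
Spread: 62.417 − 36.190 = 26.2 kt.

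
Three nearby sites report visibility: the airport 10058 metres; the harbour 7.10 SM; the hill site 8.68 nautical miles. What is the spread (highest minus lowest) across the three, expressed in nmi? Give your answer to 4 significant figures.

the airport: 10058 m = 5.43089 nmi.
the harbour: 7.10 SM = 6.16973 nmi.
Spread: 8.68000 − 5.43089 = 3.249 nmi.

3.249 nmi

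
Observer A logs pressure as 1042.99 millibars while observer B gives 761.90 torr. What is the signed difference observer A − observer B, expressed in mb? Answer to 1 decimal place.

observer B: 761.90 mmHg = 1015.783 mb.
Difference: 1042.990 − 1015.783 = 27.2 mb.

27.2 mb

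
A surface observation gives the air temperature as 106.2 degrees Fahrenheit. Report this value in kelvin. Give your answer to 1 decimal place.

First to °C: 41.22 °C.
Then to K: 314.4 K.

314.4 K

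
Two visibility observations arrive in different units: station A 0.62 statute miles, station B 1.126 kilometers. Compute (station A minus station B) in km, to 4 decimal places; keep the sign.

station A: 0.62 SM = 0.997793 km.
Difference: 0.997793 − 1.126000 = -0.1282 km.

-0.1282 km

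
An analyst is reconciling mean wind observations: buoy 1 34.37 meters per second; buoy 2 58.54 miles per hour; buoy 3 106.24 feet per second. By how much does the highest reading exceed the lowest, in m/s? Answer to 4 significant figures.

8.200 m/s

buoy 2: 58.54 mph = 26.16972 m/s.
buoy 3: 106.24 ft/s = 32.38195 m/s.
Spread: 34.37000 − 26.16972 = 8.200 m/s.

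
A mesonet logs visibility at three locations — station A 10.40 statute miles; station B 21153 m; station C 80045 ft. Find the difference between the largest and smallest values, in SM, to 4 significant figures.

4.760 SM

station B: 21153 m = 13.14386 SM.
station C: 80045 ft = 15.16004 SM.
Spread: 15.16004 − 10.40000 = 4.760 SM.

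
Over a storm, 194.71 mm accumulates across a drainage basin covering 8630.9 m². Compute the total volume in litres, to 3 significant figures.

1 mm over 1 m² is 1 L, so volume = 194.71 × 8630.9 = 1680522.5 L ≈ 1680000 L.

1680000 litres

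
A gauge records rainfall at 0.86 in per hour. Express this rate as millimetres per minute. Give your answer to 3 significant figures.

0.86 in/hour × 25.4 mm/in × 0.0166667 hour/minute = 0.364 mm/minute.

0.364 mm/minute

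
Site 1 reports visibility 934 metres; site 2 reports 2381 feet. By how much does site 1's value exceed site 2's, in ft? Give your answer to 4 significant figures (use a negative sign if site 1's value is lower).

683.3 ft

site 1: 934 m = 3064.304 ft.
Difference: 3064.304 − 2381.000 = 683.3 ft.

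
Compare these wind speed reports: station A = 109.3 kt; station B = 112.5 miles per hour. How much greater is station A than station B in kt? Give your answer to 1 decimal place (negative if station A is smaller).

11.5 kt

station B: 112.5 mph = 97.760 kt.
Difference: 109.300 − 97.760 = 11.5 kt.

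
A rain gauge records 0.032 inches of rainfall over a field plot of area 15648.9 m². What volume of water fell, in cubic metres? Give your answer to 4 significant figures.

Depth: 0.032 in × 25.4 = 0.8128 mm.
1 mm over 1 m² is 1 L, so volume = 0.8128 × 15648.9 = 12719.426 L = 12.72 m³.

12.72 cubic metres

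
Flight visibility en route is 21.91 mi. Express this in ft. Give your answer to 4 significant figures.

1 SM = 5280 ft, so 21.91 × 5280 = 115700 ft.

115700 ft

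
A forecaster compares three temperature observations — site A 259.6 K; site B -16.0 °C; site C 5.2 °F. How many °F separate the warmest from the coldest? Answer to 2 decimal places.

site A: 259.6 K = -13.550 °C.
site C: 5.2 °F = -14.889 °C.
Spread: (-13.550) − (-16.000) = 2.450 °C = 4.41 °F.

4.41 °F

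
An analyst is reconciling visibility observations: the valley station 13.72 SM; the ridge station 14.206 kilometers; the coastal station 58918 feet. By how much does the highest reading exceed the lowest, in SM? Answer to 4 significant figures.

4.893 SM

the ridge station: 14.206 km = 8.82720 SM.
the coastal station: 58918 ft = 11.15871 SM.
Spread: 13.72000 − 8.82720 = 4.893 SM.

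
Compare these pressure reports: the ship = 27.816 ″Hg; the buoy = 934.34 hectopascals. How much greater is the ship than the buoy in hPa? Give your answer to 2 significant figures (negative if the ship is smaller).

7.6 hPa

the ship: 27.816 inHg = 941.958 hPa.
Difference: 941.958 − 934.340 = 7.6 hPa.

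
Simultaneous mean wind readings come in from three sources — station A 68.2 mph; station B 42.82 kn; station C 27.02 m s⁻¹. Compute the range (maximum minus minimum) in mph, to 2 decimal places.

station B: 42.82 kt = 49.2764 mph.
station C: 27.02 m/s = 60.4420 mph.
Spread: 68.2000 − 49.2764 = 18.92 mph.

18.92 mph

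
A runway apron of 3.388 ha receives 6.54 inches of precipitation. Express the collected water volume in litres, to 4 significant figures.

Depth: 6.54 in × 25.4 = 166.116 mm.
Area: 3.388 ha = 33880 m².
1 mm over 1 m² is 1 L, so volume = 166.116 × 33880 = 5628010.1 L ≈ 5628000 L.

5628000 litres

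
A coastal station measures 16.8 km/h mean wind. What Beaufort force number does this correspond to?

Beaufort force 3

16.8 km/h = 4.7 m/s, which is Beaufort 3 (gentle breeze, 3.4–5.4 m/s).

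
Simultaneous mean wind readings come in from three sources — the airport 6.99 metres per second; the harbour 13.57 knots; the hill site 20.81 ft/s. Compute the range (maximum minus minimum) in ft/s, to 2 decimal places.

2.12 ft/s

the airport: 6.99 m/s = 22.9331 ft/s.
the harbour: 13.57 kt = 22.9036 ft/s.
Spread: 22.9331 − 20.8100 = 2.12 ft/s.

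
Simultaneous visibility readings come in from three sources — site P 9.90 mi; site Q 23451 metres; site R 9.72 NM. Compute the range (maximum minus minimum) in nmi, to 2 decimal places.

site P: 9.90 SM = 8.6029 nmi.
site Q: 23451 m = 12.6625 nmi.
Spread: 12.6625 − 8.6029 = 4.06 nmi.

4.06 nmi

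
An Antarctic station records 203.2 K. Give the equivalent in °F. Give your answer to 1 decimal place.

First to °C: -69.95 °C.
Then to °F: -93.9 °F.

-93.9 °F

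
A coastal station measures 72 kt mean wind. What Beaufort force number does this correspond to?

72 kt lies in the Beaufort 12 band (hurricane force, ≥64 kt).

Beaufort force 12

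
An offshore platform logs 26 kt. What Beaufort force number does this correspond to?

26 kt lies in the Beaufort 6 band (strong breeze, 22–27 kt).

Beaufort force 6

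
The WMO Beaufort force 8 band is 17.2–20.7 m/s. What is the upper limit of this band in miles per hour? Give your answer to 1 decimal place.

17.2–20.7 m/s × 2.237 = 38.5–46.3 mph.

46.3 mph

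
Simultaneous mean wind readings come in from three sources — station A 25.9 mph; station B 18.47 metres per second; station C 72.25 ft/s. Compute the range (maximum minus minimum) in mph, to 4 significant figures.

23.36 mph

station B: 18.47 m/s = 41.3162 mph.
station C: 72.25 ft/s = 49.2614 mph.
Spread: 49.2614 − 25.9000 = 23.36 mph.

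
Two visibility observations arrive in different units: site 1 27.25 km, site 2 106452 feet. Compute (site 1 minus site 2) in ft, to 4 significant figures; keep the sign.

-17050 ft

site 1: 27.25 km = 89402.89 ft.
Difference: 89402.89 − 106452.00 = -17050 ft.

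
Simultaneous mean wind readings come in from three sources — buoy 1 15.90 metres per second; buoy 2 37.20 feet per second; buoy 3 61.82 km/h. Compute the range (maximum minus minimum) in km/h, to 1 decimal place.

buoy 1: 15.90 m/s = 57.240 km/h.
buoy 2: 37.20 ft/s = 40.819 km/h.
Spread: 61.820 − 40.819 = 21.0 km/h.

21.0 km/h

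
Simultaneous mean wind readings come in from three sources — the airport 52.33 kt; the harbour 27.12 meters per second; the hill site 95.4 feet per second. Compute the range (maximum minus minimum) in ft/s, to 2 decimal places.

7.08 ft/s

the airport: 52.33 kt = 88.3231 ft/s.
the harbour: 27.12 m/s = 88.9764 ft/s.
Spread: 95.4000 − 88.3231 = 7.08 ft/s.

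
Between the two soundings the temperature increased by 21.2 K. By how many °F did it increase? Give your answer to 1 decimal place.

Converting a difference, only the 9/5 scale factor applies: Δ°F = 21.2 × 1.8 = 38.2 °F.

38.2 °F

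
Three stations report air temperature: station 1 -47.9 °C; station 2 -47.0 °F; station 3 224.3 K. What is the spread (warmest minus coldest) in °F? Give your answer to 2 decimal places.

station 2: -47.0 °F = -43.889 °C.
station 3: 224.3 K = -48.850 °C.
Spread: (-43.889) − (-48.850) = 4.961 °C = 8.93 °F.

8.93 °F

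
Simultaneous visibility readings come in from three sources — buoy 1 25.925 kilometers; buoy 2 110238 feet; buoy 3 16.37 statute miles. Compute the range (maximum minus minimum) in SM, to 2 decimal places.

4.77 SM

buoy 1: 25.925 km = 16.1090 SM.
buoy 2: 110238 ft = 20.8784 SM.
Spread: 20.8784 − 16.1090 = 4.77 SM.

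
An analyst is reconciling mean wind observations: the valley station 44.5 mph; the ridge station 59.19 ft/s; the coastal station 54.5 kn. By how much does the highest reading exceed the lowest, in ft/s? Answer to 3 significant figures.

32.8 ft/s

the valley station: 44.5 mph = 65.267 ft/s.
the coastal station: 54.5 kt = 91.986 ft/s.
Spread: 91.986 − 59.190 = 32.8 ft/s.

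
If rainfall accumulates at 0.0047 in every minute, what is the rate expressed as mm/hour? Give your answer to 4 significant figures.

0.0047 in/minute × 25.4 mm/in × 60 minute/hour = 7.163 mm/hour.

7.163 mm/hour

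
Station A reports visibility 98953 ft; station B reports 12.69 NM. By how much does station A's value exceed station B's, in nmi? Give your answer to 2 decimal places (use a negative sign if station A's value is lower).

station A: 98953 ft = 16.2856 nmi.
Difference: 16.2856 − 12.6900 = 3.60 nmi.

3.60 nmi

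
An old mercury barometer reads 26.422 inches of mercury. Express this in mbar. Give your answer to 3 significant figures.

895 mb

1 inHg = 33.8639 mb, so 26.422 × 33.8639 = 895 mb.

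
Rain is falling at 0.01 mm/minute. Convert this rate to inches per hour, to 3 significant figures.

0.0236 in/hour

0.01 mm/minute × 0.0393701 in/mm × 60 minute/hour = 0.0236 in/hour.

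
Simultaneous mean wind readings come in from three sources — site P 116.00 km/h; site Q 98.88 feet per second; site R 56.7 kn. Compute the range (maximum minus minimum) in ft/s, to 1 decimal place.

site P: 116.00 km/h = 105.716 ft/s.
site R: 56.7 kt = 95.699 ft/s.
Spread: 105.716 − 95.699 = 10.0 ft/s.

10.0 ft/s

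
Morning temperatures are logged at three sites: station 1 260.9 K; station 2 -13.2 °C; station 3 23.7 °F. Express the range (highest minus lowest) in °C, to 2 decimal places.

station 1: 260.9 K = -12.250 °C.
station 3: 23.7 °F = -4.611 °C.
Spread: (-4.611) − (-13.200) = 8.589 °C.

8.59 °C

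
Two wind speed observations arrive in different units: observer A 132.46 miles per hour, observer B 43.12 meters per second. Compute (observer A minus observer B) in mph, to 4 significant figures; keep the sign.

36.00 mph

observer B: 43.12 m/s = 96.4567 mph.
Difference: 132.4600 − 96.4567 = 36.00 mph.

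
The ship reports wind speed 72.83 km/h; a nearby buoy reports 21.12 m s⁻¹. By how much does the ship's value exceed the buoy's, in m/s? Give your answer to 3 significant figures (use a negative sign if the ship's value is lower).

-0.889 m/s

the ship: 72.83 km/h = 20.23056 m/s.
Difference: 20.23056 − 21.12000 = -0.889 m/s.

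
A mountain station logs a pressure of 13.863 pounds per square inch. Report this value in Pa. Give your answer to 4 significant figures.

95580 Pa

1 psi = 6894.76 Pa, so 13.863 × 6894.76 = 95580 Pa.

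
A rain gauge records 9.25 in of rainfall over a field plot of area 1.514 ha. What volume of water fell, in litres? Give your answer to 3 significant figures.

3560000 litres

Depth: 9.25 in × 25.4 = 234.95 mm.
Area: 1.514 ha = 15140 m².
1 mm over 1 m² is 1 L, so volume = 234.95 × 15140 = 3557143 L ≈ 3560000 L.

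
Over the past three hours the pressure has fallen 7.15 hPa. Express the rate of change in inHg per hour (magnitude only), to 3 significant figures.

0.0704 inHg per hour

7.15 hPa / 3 h × 0.02953 inHg/hPa = 0.0704 inHg/h.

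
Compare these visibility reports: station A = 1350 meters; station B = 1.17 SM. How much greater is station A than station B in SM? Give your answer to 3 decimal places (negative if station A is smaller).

-0.331 SM

station A: 1350 m = 0.83885 SM.
Difference: 0.83885 − 1.17000 = -0.331 SM.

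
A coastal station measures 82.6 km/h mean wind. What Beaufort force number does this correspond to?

Beaufort force 9

82.6 km/h = 22.9 m/s, which is Beaufort 9 (strong gale, 20.8–24.4 m/s).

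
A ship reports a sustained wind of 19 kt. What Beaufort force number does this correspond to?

Beaufort force 5

19 kt lies in the Beaufort 5 band (fresh breeze, 17–21 kt).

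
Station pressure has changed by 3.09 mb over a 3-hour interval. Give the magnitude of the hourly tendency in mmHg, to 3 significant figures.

0.773 mmHg per hour

3.09 mb / 3 h × 0.750062 mmHg/mb = 0.773 mmHg/h.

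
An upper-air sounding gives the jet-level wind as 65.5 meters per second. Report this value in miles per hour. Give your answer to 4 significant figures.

1 m/s = 2.23694 mph, so 65.5 × 2.23694 = 146.5 mph.

146.5 mph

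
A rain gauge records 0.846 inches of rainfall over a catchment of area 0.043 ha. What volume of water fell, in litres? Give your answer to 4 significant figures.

9240 litres

Depth: 0.846 in × 25.4 = 21.4884 mm.
Area: 0.043 ha = 430 m².
1 mm over 1 m² is 1 L, so volume = 21.4884 × 430 = 9240.012 L ≈ 9240 L.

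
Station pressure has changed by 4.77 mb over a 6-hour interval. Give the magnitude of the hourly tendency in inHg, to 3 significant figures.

4.77 mb / 6 h × 0.02953 inHg/mb = 0.0235 inHg/h.

0.0235 inHg per hour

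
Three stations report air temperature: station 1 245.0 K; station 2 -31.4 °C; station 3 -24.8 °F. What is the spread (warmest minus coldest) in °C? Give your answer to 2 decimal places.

station 1: 245.0 K = -28.150 °C.
station 3: -24.8 °F = -31.556 °C.
Spread: (-28.150) − (-31.556) = 3.406 °C.

3.41 °C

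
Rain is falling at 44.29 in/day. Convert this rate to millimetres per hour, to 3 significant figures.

44.29 in/day × 25.4 mm/in × 0.0416667 day/hour = 46.9 mm/hour.

46.9 mm/hour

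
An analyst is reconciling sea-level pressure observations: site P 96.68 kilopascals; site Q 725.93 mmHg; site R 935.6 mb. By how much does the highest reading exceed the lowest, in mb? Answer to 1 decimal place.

32.2 mb

site P: 96.68 kPa = 966.800 mb.
site Q: 725.93 mmHg = 967.827 mb.
Spread: 967.827 − 935.600 = 32.2 mb.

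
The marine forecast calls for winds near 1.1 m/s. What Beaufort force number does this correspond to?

Beaufort force 1

1.1 m/s lies in the Beaufort 1 band (light air, 0.3–1.5 m/s).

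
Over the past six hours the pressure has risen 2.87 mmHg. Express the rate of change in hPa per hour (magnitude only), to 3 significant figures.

0.638 hPa per hour

2.87 mmHg / 6 h × 1.33322 hPa/mmHg = 0.638 hPa/h.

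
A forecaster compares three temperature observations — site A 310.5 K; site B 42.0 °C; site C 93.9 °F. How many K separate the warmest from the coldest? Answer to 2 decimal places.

site A: 310.5 K = 37.350 °C.
site C: 93.9 °F = 34.389 °C.
Spread: 42.000 − 34.389 = 7.611 °C.

7.61 K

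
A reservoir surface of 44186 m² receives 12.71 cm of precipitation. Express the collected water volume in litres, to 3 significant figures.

5620000 litres

Depth: 12.71 cm × 10 = 127.1 mm.
1 mm over 1 m² is 1 L, so volume = 127.1 × 44186 = 5616040.6 L ≈ 5620000 L.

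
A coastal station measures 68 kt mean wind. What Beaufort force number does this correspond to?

Beaufort force 12

68 kt lies in the Beaufort 12 band (hurricane force, ≥64 kt).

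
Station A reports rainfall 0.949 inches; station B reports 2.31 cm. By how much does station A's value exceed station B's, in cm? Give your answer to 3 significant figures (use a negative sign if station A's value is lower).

station A: 0.949 in = 2.41046 cm.
Difference: 2.41046 − 2.31000 = 0.100 cm.

0.100 cm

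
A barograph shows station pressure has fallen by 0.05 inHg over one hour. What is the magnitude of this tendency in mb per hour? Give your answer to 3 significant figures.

0.05 inHg / 1 h × 33.8639 mb/inHg = 1.69 mb/h.

1.69 mb per hour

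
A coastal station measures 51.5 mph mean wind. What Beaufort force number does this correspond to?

51.5 mph = 23.0 m/s, which is Beaufort 9 (strong gale, 20.8–24.4 m/s).

Beaufort force 9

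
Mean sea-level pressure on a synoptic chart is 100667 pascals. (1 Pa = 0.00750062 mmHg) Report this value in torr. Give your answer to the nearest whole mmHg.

755 mmHg

1 Pa = 0.00750062 mmHg, so 100667 × 0.00750062 = 755 mmHg.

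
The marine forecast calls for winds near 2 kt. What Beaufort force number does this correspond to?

2 kt lies in the Beaufort 1 band (light air, 1–3 kt).

Beaufort force 1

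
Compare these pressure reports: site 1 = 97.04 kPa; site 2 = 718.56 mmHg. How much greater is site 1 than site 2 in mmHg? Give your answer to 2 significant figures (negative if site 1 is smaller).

site 1: 97.04 kPa = 727.860 mmHg.
Difference: 727.860 − 718.560 = 9.3 mmHg.

9.3 mmHg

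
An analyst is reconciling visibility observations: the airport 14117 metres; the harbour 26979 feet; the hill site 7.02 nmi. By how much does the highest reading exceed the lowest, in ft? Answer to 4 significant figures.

the airport: 14117 m = 46315.62 ft.
the hill site: 7.02 nmi = 42654.33 ft.
Spread: 46315.62 − 26979.00 = 19340 ft.

19340 ft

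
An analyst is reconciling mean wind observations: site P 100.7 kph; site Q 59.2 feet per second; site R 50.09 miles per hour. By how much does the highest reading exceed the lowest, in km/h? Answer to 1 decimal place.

site Q: 59.2 ft/s = 64.959 km/h.
site R: 50.09 mph = 80.612 km/h.
Spread: 100.700 − 64.959 = 35.7 km/h.

35.7 km/h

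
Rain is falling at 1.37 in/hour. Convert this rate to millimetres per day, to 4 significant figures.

1.37 in/hour × 25.4 mm/in × 24 hour/day = 835.2 mm/day.

835.2 mm/day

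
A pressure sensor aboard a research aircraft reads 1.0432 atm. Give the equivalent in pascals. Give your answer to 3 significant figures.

1 atm = 101325 Pa, so 1.0432 × 101325 = 106000 Pa.

106000 Pa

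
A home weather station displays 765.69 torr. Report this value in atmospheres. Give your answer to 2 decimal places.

1 mmHg = 0.00131579 atm, so 765.69 × 0.00131579 = 1.01 atm.

1.01 atm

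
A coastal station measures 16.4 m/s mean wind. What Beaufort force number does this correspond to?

16.4 m/s lies in the Beaufort 7 band (near gale, 13.9–17.1 m/s).

Beaufort force 7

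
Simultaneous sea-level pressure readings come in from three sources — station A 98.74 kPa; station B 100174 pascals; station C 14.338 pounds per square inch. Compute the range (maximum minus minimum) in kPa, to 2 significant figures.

1.4 kPa

station B: 100174 Pa = 100.174 kPa.
station C: 14.338 psi = 98.857 kPa.
Spread: 100.174 − 98.740 = 1.4 kPa.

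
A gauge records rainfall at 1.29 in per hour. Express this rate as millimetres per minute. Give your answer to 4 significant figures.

1.29 in/hour × 25.4 mm/in × 0.0166667 hour/minute = 0.5461 mm/minute.

0.5461 mm/minute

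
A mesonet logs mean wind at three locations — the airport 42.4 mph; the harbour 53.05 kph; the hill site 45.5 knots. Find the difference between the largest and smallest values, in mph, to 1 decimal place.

19.4 mph

the harbour: 53.05 km/h = 32.964 mph.
the hill site: 45.5 kt = 52.360 mph.
Spread: 52.360 − 32.964 = 19.4 mph.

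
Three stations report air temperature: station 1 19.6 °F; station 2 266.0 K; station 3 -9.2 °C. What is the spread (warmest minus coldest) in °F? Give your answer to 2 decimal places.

4.16 °F

station 1: 19.6 °F = -6.889 °C.
station 2: 266.0 K = -7.150 °C.
Spread: (-6.889) − (-9.200) = 2.311 °C = 4.16 °F.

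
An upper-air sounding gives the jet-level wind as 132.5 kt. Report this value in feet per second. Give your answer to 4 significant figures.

223.6 ft/s

1 kt = 1.68781 ft/s, so 132.5 × 1.68781 = 223.6 ft/s.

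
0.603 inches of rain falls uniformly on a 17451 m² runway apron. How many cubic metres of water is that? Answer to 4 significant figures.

267.3 cubic metres

Depth: 0.603 in × 25.4 = 15.3162 mm.
1 mm over 1 m² is 1 L, so volume = 15.3162 × 17451 = 267283.01 L = 267.3 m³.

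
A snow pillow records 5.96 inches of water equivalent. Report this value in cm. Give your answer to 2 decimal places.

15.14 cm

1 in = 2.54 cm, so 5.96 × 2.54 = 15.14 cm.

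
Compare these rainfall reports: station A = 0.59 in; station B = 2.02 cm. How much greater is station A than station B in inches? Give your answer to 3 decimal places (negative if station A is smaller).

station B: 2.02 cm = 0.79528 in.
Difference: 0.59000 − 0.79528 = -0.205 in.

-0.205 in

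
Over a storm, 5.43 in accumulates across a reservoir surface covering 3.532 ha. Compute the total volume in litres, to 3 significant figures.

4870000 litres

Depth: 5.43 in × 25.4 = 137.922 mm.
Area: 3.532 ha = 35320 m².
1 mm over 1 m² is 1 L, so volume = 137.922 × 35320 = 4871405 L ≈ 4870000 L.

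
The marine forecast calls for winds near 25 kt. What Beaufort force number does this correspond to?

25 kt lies in the Beaufort 6 band (strong breeze, 22–27 kt).

Beaufort force 6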